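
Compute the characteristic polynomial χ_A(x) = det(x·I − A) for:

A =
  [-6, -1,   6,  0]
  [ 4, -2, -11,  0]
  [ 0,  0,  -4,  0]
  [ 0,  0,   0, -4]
x^4 + 16*x^3 + 96*x^2 + 256*x + 256

Expanding det(x·I − A) (e.g. by cofactor expansion or by noting that A is similar to its Jordan form J, which has the same characteristic polynomial as A) gives
  χ_A(x) = x^4 + 16*x^3 + 96*x^2 + 256*x + 256
which factors as (x + 4)^4. The eigenvalues (with algebraic multiplicities) are λ = -4 with multiplicity 4.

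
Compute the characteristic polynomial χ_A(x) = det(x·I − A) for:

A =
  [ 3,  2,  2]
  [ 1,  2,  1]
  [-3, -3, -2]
x^3 - 3*x^2 + 3*x - 1

Expanding det(x·I − A) (e.g. by cofactor expansion or by noting that A is similar to its Jordan form J, which has the same characteristic polynomial as A) gives
  χ_A(x) = x^3 - 3*x^2 + 3*x - 1
which factors as (x - 1)^3. The eigenvalues (with algebraic multiplicities) are λ = 1 with multiplicity 3.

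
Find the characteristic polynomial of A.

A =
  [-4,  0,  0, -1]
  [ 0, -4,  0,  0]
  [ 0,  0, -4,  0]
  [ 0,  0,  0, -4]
x^4 + 16*x^3 + 96*x^2 + 256*x + 256

Expanding det(x·I − A) (e.g. by cofactor expansion or by noting that A is similar to its Jordan form J, which has the same characteristic polynomial as A) gives
  χ_A(x) = x^4 + 16*x^3 + 96*x^2 + 256*x + 256
which factors as (x + 4)^4. The eigenvalues (with algebraic multiplicities) are λ = -4 with multiplicity 4.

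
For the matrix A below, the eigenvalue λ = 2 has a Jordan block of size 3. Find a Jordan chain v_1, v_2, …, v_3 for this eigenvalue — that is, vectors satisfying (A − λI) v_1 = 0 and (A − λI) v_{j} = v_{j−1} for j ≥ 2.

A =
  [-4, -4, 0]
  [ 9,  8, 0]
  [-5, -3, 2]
A Jordan chain for λ = 2 of length 3:
v_1 = (0, 0, 3)ᵀ
v_2 = (-6, 9, -5)ᵀ
v_3 = (1, 0, 0)ᵀ

Let N = A − (2)·I. We want v_3 with N^3 v_3 = 0 but N^2 v_3 ≠ 0; then v_{j-1} := N · v_j for j = 3, …, 2.

Pick v_3 = (1, 0, 0)ᵀ.
Then v_2 = N · v_3 = (-6, 9, -5)ᵀ.
Then v_1 = N · v_2 = (0, 0, 3)ᵀ.

Sanity check: (A − (2)·I) v_1 = (0, 0, 0)ᵀ = 0. ✓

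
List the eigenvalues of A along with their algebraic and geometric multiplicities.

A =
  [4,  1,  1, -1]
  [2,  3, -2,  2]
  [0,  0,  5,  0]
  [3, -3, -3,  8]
λ = 5: alg = 4, geom = 3

Step 1 — factor the characteristic polynomial to read off the algebraic multiplicities:
  χ_A(x) = (x - 5)^4

Step 2 — compute geometric multiplicities via the rank-nullity identity g(λ) = n − rank(A − λI):
  rank(A − (5)·I) = 1, so dim ker(A − (5)·I) = n − 1 = 3

Summary:
  λ = 5: algebraic multiplicity = 4, geometric multiplicity = 3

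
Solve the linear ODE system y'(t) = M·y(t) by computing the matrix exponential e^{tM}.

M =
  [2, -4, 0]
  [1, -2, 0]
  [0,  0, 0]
e^{tM} =
  [2*t + 1, -4*t, 0]
  [t, 1 - 2*t, 0]
  [0, 0, 1]

Strategy: write M = P · J · P⁻¹ where J is a Jordan canonical form, so e^{tM} = P · e^{tJ} · P⁻¹, and e^{tJ} can be computed block-by-block.

M has Jordan form
J =
  [0, 1, 0]
  [0, 0, 0]
  [0, 0, 0]
(up to reordering of blocks).

Per-block formulas:
  For a 2×2 Jordan block J_2(0): exp(t · J_2(0)) = e^(0t)·(I + t·N), where N is the 2×2 nilpotent shift.
  For a 1×1 block at λ = 0: exp(t · [0]) = [e^(0t)].

After assembling e^{tJ} and conjugating by P, we get:

e^{tM} =
  [2*t + 1, -4*t, 0]
  [t, 1 - 2*t, 0]
  [0, 0, 1]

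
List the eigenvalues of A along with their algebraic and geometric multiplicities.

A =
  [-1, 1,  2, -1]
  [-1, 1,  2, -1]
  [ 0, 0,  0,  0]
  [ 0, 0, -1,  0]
λ = 0: alg = 4, geom = 2

Step 1 — factor the characteristic polynomial to read off the algebraic multiplicities:
  χ_A(x) = x^4

Step 2 — compute geometric multiplicities via the rank-nullity identity g(λ) = n − rank(A − λI):
  rank(A − (0)·I) = 2, so dim ker(A − (0)·I) = n − 2 = 2

Summary:
  λ = 0: algebraic multiplicity = 4, geometric multiplicity = 2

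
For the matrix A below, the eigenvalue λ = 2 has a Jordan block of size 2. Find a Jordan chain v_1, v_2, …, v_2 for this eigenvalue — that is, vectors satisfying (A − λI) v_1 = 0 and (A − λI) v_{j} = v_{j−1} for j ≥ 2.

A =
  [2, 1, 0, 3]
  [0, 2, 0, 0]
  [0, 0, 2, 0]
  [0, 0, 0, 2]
A Jordan chain for λ = 2 of length 2:
v_1 = (1, 0, 0, 0)ᵀ
v_2 = (0, 1, 0, 0)ᵀ

Let N = A − (2)·I. We want v_2 with N^2 v_2 = 0 but N^1 v_2 ≠ 0; then v_{j-1} := N · v_j for j = 2, …, 2.

Pick v_2 = (0, 1, 0, 0)ᵀ.
Then v_1 = N · v_2 = (1, 0, 0, 0)ᵀ.

Sanity check: (A − (2)·I) v_1 = (0, 0, 0, 0)ᵀ = 0. ✓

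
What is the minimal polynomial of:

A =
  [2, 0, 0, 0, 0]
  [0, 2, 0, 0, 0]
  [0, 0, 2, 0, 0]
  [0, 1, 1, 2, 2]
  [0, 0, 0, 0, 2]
x^2 - 4*x + 4

The characteristic polynomial is χ_A(x) = (x - 2)^5, so the eigenvalues are known. The minimal polynomial is
  m_A(x) = Π_λ (x − λ)^{k_λ}
where k_λ is the size of the *largest* Jordan block for λ (equivalently, the smallest k with (A − λI)^k v = 0 for every generalised eigenvector v of λ).

  λ = 2: largest Jordan block has size 2, contributing (x − 2)^2

So m_A(x) = (x - 2)^2 = x^2 - 4*x + 4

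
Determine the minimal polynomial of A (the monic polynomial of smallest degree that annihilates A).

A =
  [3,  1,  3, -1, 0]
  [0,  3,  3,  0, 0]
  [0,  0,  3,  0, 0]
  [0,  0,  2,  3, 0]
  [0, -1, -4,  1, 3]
x^3 - 9*x^2 + 27*x - 27

The characteristic polynomial is χ_A(x) = (x - 3)^5, so the eigenvalues are known. The minimal polynomial is
  m_A(x) = Π_λ (x − λ)^{k_λ}
where k_λ is the size of the *largest* Jordan block for λ (equivalently, the smallest k with (A − λI)^k v = 0 for every generalised eigenvector v of λ).

  λ = 3: largest Jordan block has size 3, contributing (x − 3)^3

So m_A(x) = (x - 3)^3 = x^3 - 9*x^2 + 27*x - 27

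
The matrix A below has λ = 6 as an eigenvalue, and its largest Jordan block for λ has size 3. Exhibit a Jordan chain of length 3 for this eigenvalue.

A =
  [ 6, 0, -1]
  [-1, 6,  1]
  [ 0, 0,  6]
A Jordan chain for λ = 6 of length 3:
v_1 = (0, 1, 0)ᵀ
v_2 = (-1, 1, 0)ᵀ
v_3 = (0, 0, 1)ᵀ

Let N = A − (6)·I. We want v_3 with N^3 v_3 = 0 but N^2 v_3 ≠ 0; then v_{j-1} := N · v_j for j = 3, …, 2.

Pick v_3 = (0, 0, 1)ᵀ.
Then v_2 = N · v_3 = (-1, 1, 0)ᵀ.
Then v_1 = N · v_2 = (0, 1, 0)ᵀ.

Sanity check: (A − (6)·I) v_1 = (0, 0, 0)ᵀ = 0. ✓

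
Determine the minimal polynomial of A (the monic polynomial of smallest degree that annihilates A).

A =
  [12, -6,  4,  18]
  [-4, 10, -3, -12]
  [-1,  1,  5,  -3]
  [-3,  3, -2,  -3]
x^3 - 18*x^2 + 108*x - 216

The characteristic polynomial is χ_A(x) = (x - 6)^4, so the eigenvalues are known. The minimal polynomial is
  m_A(x) = Π_λ (x − λ)^{k_λ}
where k_λ is the size of the *largest* Jordan block for λ (equivalently, the smallest k with (A − λI)^k v = 0 for every generalised eigenvector v of λ).

  λ = 6: largest Jordan block has size 3, contributing (x − 6)^3

So m_A(x) = (x - 6)^3 = x^3 - 18*x^2 + 108*x - 216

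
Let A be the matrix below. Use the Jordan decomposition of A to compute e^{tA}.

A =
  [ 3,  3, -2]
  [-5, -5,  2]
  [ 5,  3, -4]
e^{tA} =
  [5*t*exp(-2*t) + exp(-2*t), 3*t*exp(-2*t), -2*t*exp(-2*t)]
  [-5*t*exp(-2*t), -3*t*exp(-2*t) + exp(-2*t), 2*t*exp(-2*t)]
  [5*t*exp(-2*t), 3*t*exp(-2*t), -2*t*exp(-2*t) + exp(-2*t)]

Strategy: write A = P · J · P⁻¹ where J is a Jordan canonical form, so e^{tA} = P · e^{tJ} · P⁻¹, and e^{tJ} can be computed block-by-block.

A has Jordan form
J =
  [-2,  1,  0]
  [ 0, -2,  0]
  [ 0,  0, -2]
(up to reordering of blocks).

Per-block formulas:
  For a 2×2 Jordan block J_2(-2): exp(t · J_2(-2)) = e^(-2t)·(I + t·N), where N is the 2×2 nilpotent shift.
  For a 1×1 block at λ = -2: exp(t · [-2]) = [e^(-2t)].

After assembling e^{tJ} and conjugating by P, we get:

e^{tA} =
  [5*t*exp(-2*t) + exp(-2*t), 3*t*exp(-2*t), -2*t*exp(-2*t)]
  [-5*t*exp(-2*t), -3*t*exp(-2*t) + exp(-2*t), 2*t*exp(-2*t)]
  [5*t*exp(-2*t), 3*t*exp(-2*t), -2*t*exp(-2*t) + exp(-2*t)]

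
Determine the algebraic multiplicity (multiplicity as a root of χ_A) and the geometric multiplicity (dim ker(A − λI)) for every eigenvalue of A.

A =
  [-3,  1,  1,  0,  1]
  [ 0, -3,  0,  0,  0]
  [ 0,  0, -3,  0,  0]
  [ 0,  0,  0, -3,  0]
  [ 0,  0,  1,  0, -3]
λ = -3: alg = 5, geom = 3

Step 1 — factor the characteristic polynomial to read off the algebraic multiplicities:
  χ_A(x) = (x + 3)^5

Step 2 — compute geometric multiplicities via the rank-nullity identity g(λ) = n − rank(A − λI):
  rank(A − (-3)·I) = 2, so dim ker(A − (-3)·I) = n − 2 = 3

Summary:
  λ = -3: algebraic multiplicity = 5, geometric multiplicity = 3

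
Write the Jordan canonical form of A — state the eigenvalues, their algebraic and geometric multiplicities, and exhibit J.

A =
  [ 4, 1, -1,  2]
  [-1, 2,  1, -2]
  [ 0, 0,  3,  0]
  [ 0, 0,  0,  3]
J_2(3) ⊕ J_1(3) ⊕ J_1(3)

The characteristic polynomial is
  det(x·I − A) = x^4 - 12*x^3 + 54*x^2 - 108*x + 81 = (x - 3)^4

Eigenvalues and multiplicities (the geometric multiplicity of λ is n − rank(A − λI), which equals the number of Jordan blocks for λ):
  λ = 3: algebraic multiplicity = 4, geometric multiplicity = 3

Determining the block sizes for each eigenvalue:
  λ = 3: 3 blocks summing to 4 forces exactly one block of size 2 and the rest size 1 → block sizes [2, 1, 1]

Assembling the blocks gives a Jordan form
J =
  [3, 1, 0, 0]
  [0, 3, 0, 0]
  [0, 0, 3, 0]
  [0, 0, 0, 3]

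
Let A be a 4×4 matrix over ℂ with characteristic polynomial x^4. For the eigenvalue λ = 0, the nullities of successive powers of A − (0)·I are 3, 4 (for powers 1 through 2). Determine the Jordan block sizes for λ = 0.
Block sizes for λ = 0: [2, 1, 1]

From the dimensions of kernels of powers, the number of Jordan blocks of size at least j is d_j − d_{j−1} where d_j = dim ker(N^j) (with d_0 = 0). Computing the differences gives [3, 1].
The number of blocks of size exactly k is (#blocks of size ≥ k) − (#blocks of size ≥ k + 1), so the partition is: 2 block(s) of size 1, 1 block(s) of size 2.
In nonincreasing order the block sizes are [2, 1, 1].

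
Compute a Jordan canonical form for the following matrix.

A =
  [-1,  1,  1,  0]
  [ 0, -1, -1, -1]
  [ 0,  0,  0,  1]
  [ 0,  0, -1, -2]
J_2(-1) ⊕ J_2(-1)

The characteristic polynomial is
  det(x·I − A) = x^4 + 4*x^3 + 6*x^2 + 4*x + 1 = (x + 1)^4

Eigenvalues and multiplicities (the geometric multiplicity of λ is n − rank(A − λI), which equals the number of Jordan blocks for λ):
  λ = -1: algebraic multiplicity = 4, geometric multiplicity = 2

Determining the block sizes for each eigenvalue:
  λ = -1: with am = 4 and gm = 2, the partition is not yet determined (e.g. several partitions of 4 into 2 parts exist). Let N = A − (-1)·I. Computing rank(N^1) = 2, rank(N^2) = 0; the number of blocks of size ≥ j is rank(N^{j−1}) − rank(N^j), giving [2, 2]. So we have 2 block(s) of size 2 → block sizes [2, 2]

Assembling the blocks gives a Jordan form
J =
  [-1,  1,  0,  0]
  [ 0, -1,  0,  0]
  [ 0,  0, -1,  1]
  [ 0,  0,  0, -1]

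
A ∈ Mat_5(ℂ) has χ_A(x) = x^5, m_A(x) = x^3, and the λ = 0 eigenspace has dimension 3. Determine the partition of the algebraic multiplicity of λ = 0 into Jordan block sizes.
Block sizes for λ = 0: [3, 1, 1]

Step 1 — from the characteristic polynomial, algebraic multiplicity of λ = 0 is 5. From dim ker(A − (0)·I) = 3, there are exactly 3 Jordan blocks for λ = 0.
Step 2 — from the minimal polynomial, the factor (x − 0)^3 tells us the largest block for λ = 0 has size 3.
Step 3 — with total size 5, 3 blocks, and largest block 3, the block sizes (in nonincreasing order) are [3, 1, 1].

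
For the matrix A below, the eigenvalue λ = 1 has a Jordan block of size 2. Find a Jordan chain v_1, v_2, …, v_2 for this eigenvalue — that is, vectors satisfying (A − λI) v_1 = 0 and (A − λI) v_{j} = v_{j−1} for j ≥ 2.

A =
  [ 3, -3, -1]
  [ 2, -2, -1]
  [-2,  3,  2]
A Jordan chain for λ = 1 of length 2:
v_1 = (2, 2, -2)ᵀ
v_2 = (1, 0, 0)ᵀ

Let N = A − (1)·I. We want v_2 with N^2 v_2 = 0 but N^1 v_2 ≠ 0; then v_{j-1} := N · v_j for j = 2, …, 2.

Pick v_2 = (1, 0, 0)ᵀ.
Then v_1 = N · v_2 = (2, 2, -2)ᵀ.

Sanity check: (A − (1)·I) v_1 = (0, 0, 0)ᵀ = 0. ✓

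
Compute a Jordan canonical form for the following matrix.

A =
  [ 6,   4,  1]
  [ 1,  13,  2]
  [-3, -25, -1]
J_3(6)

The characteristic polynomial is
  det(x·I − A) = x^3 - 18*x^2 + 108*x - 216 = (x - 6)^3

Eigenvalues and multiplicities (the geometric multiplicity of λ is n − rank(A − λI), which equals the number of Jordan blocks for λ):
  λ = 6: algebraic multiplicity = 3, geometric multiplicity = 1

Determining the block sizes for each eigenvalue:
  λ = 6: one block (gm = 1), so the single block has size am = 3 → block sizes [3]

Assembling the blocks gives a Jordan form
J =
  [6, 1, 0]
  [0, 6, 1]
  [0, 0, 6]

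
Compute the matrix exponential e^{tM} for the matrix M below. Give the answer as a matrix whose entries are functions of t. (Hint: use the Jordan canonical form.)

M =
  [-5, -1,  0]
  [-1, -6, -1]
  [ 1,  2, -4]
e^{tM} =
  [t^2*exp(-5*t)/2 + exp(-5*t), t^2*exp(-5*t)/2 - t*exp(-5*t), t^2*exp(-5*t)/2]
  [-t*exp(-5*t), -t*exp(-5*t) + exp(-5*t), -t*exp(-5*t)]
  [-t^2*exp(-5*t)/2 + t*exp(-5*t), -t^2*exp(-5*t)/2 + 2*t*exp(-5*t), -t^2*exp(-5*t)/2 + t*exp(-5*t) + exp(-5*t)]

Strategy: write M = P · J · P⁻¹ where J is a Jordan canonical form, so e^{tM} = P · e^{tJ} · P⁻¹, and e^{tJ} can be computed block-by-block.

M has Jordan form
J =
  [-5,  1,  0]
  [ 0, -5,  1]
  [ 0,  0, -5]
(up to reordering of blocks).

Per-block formulas:
  For a 3×3 Jordan block J_3(-5): exp(t · J_3(-5)) = e^(-5t)·(I + t·N + (t^2/2)·N^2), where N is the 3×3 nilpotent shift.

After assembling e^{tJ} and conjugating by P, we get:

e^{tM} =
  [t^2*exp(-5*t)/2 + exp(-5*t), t^2*exp(-5*t)/2 - t*exp(-5*t), t^2*exp(-5*t)/2]
  [-t*exp(-5*t), -t*exp(-5*t) + exp(-5*t), -t*exp(-5*t)]
  [-t^2*exp(-5*t)/2 + t*exp(-5*t), -t^2*exp(-5*t)/2 + 2*t*exp(-5*t), -t^2*exp(-5*t)/2 + t*exp(-5*t) + exp(-5*t)]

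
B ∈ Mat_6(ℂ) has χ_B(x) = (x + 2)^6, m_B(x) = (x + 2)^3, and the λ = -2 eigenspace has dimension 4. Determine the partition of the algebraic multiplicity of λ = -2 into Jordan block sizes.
Block sizes for λ = -2: [3, 1, 1, 1]

Step 1 — from the characteristic polynomial, algebraic multiplicity of λ = -2 is 6. From dim ker(B − (-2)·I) = 4, there are exactly 4 Jordan blocks for λ = -2.
Step 2 — from the minimal polynomial, the factor (x + 2)^3 tells us the largest block for λ = -2 has size 3.
Step 3 — with total size 6, 4 blocks, and largest block 3, the block sizes (in nonincreasing order) are [3, 1, 1, 1].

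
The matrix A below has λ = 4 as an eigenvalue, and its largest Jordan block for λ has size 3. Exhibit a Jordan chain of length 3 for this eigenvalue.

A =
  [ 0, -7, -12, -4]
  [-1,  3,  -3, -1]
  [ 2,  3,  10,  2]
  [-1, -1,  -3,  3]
A Jordan chain for λ = 4 of length 3:
v_1 = (3, 0, -1, 0)ᵀ
v_2 = (-4, -1, 2, -1)ᵀ
v_3 = (1, 0, 0, 0)ᵀ

Let N = A − (4)·I. We want v_3 with N^3 v_3 = 0 but N^2 v_3 ≠ 0; then v_{j-1} := N · v_j for j = 3, …, 2.

Pick v_3 = (1, 0, 0, 0)ᵀ.
Then v_2 = N · v_3 = (-4, -1, 2, -1)ᵀ.
Then v_1 = N · v_2 = (3, 0, -1, 0)ᵀ.

Sanity check: (A − (4)·I) v_1 = (0, 0, 0, 0)ᵀ = 0. ✓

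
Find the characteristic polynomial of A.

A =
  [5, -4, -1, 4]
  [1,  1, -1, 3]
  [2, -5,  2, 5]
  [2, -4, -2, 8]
x^4 - 16*x^3 + 96*x^2 - 256*x + 256

Expanding det(x·I − A) (e.g. by cofactor expansion or by noting that A is similar to its Jordan form J, which has the same characteristic polynomial as A) gives
  χ_A(x) = x^4 - 16*x^3 + 96*x^2 - 256*x + 256
which factors as (x - 4)^4. The eigenvalues (with algebraic multiplicities) are λ = 4 with multiplicity 4.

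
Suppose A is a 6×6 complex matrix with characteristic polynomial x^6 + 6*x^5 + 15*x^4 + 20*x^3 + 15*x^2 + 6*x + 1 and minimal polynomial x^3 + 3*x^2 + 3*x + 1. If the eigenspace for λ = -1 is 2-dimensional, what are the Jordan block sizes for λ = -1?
Block sizes for λ = -1: [3, 3]

Step 1 — from the characteristic polynomial, algebraic multiplicity of λ = -1 is 6. From dim ker(A − (-1)·I) = 2, there are exactly 2 Jordan blocks for λ = -1.
Step 2 — from the minimal polynomial, the factor (x + 1)^3 tells us the largest block for λ = -1 has size 3.
Step 3 — with total size 6, 2 blocks, and largest block 3, the block sizes (in nonincreasing order) are [3, 3].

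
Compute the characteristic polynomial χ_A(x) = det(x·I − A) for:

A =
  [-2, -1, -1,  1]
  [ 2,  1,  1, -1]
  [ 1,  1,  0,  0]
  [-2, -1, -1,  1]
x^4

Expanding det(x·I − A) (e.g. by cofactor expansion or by noting that A is similar to its Jordan form J, which has the same characteristic polynomial as A) gives
  χ_A(x) = x^4
which factors as x^4. The eigenvalues (with algebraic multiplicities) are λ = 0 with multiplicity 4.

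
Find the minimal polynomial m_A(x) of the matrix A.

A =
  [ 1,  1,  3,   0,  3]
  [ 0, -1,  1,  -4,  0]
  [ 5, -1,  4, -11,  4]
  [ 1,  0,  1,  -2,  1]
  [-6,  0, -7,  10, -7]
x^3 + 3*x^2 + 3*x + 1

The characteristic polynomial is χ_A(x) = (x + 1)^5, so the eigenvalues are known. The minimal polynomial is
  m_A(x) = Π_λ (x − λ)^{k_λ}
where k_λ is the size of the *largest* Jordan block for λ (equivalently, the smallest k with (A − λI)^k v = 0 for every generalised eigenvector v of λ).

  λ = -1: largest Jordan block has size 3, contributing (x + 1)^3

So m_A(x) = (x + 1)^3 = x^3 + 3*x^2 + 3*x + 1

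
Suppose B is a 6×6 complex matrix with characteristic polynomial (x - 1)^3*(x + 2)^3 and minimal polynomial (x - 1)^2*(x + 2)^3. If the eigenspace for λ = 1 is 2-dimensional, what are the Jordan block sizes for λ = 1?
Block sizes for λ = 1: [2, 1]

Step 1 — from the characteristic polynomial, algebraic multiplicity of λ = 1 is 3. From dim ker(B − (1)·I) = 2, there are exactly 2 Jordan blocks for λ = 1.
Step 2 — from the minimal polynomial, the factor (x − 1)^2 tells us the largest block for λ = 1 has size 2.
Step 3 — with total size 3, 2 blocks, and largest block 2, the block sizes (in nonincreasing order) are [2, 1].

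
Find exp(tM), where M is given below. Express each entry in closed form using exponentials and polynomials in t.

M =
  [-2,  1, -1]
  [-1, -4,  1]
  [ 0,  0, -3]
e^{tM} =
  [t*exp(-3*t) + exp(-3*t), t*exp(-3*t), -t*exp(-3*t)]
  [-t*exp(-3*t), -t*exp(-3*t) + exp(-3*t), t*exp(-3*t)]
  [0, 0, exp(-3*t)]

Strategy: write M = P · J · P⁻¹ where J is a Jordan canonical form, so e^{tM} = P · e^{tJ} · P⁻¹, and e^{tJ} can be computed block-by-block.

M has Jordan form
J =
  [-3,  1,  0]
  [ 0, -3,  0]
  [ 0,  0, -3]
(up to reordering of blocks).

Per-block formulas:
  For a 1×1 block at λ = -3: exp(t · [-3]) = [e^(-3t)].
  For a 2×2 Jordan block J_2(-3): exp(t · J_2(-3)) = e^(-3t)·(I + t·N), where N is the 2×2 nilpotent shift.

After assembling e^{tJ} and conjugating by P, we get:

e^{tM} =
  [t*exp(-3*t) + exp(-3*t), t*exp(-3*t), -t*exp(-3*t)]
  [-t*exp(-3*t), -t*exp(-3*t) + exp(-3*t), t*exp(-3*t)]
  [0, 0, exp(-3*t)]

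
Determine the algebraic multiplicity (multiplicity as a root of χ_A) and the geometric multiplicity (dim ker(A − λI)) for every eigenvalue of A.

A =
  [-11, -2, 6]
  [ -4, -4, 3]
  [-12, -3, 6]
λ = -3: alg = 3, geom = 2

Step 1 — factor the characteristic polynomial to read off the algebraic multiplicities:
  χ_A(x) = (x + 3)^3

Step 2 — compute geometric multiplicities via the rank-nullity identity g(λ) = n − rank(A − λI):
  rank(A − (-3)·I) = 1, so dim ker(A − (-3)·I) = n − 1 = 2

Summary:
  λ = -3: algebraic multiplicity = 3, geometric multiplicity = 2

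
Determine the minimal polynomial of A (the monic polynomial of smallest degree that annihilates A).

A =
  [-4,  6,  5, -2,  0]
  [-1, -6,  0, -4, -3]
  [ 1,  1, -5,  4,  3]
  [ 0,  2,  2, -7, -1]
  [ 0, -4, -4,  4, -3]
x^3 + 15*x^2 + 75*x + 125

The characteristic polynomial is χ_A(x) = (x + 5)^5, so the eigenvalues are known. The minimal polynomial is
  m_A(x) = Π_λ (x − λ)^{k_λ}
where k_λ is the size of the *largest* Jordan block for λ (equivalently, the smallest k with (A − λI)^k v = 0 for every generalised eigenvector v of λ).

  λ = -5: largest Jordan block has size 3, contributing (x + 5)^3

So m_A(x) = (x + 5)^3 = x^3 + 15*x^2 + 75*x + 125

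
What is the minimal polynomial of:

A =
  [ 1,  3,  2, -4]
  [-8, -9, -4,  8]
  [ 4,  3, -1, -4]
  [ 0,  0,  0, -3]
x^2 + 6*x + 9

The characteristic polynomial is χ_A(x) = (x + 3)^4, so the eigenvalues are known. The minimal polynomial is
  m_A(x) = Π_λ (x − λ)^{k_λ}
where k_λ is the size of the *largest* Jordan block for λ (equivalently, the smallest k with (A − λI)^k v = 0 for every generalised eigenvector v of λ).

  λ = -3: largest Jordan block has size 2, contributing (x + 3)^2

So m_A(x) = (x + 3)^2 = x^2 + 6*x + 9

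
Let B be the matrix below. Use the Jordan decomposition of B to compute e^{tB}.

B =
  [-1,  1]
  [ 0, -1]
e^{tB} =
  [exp(-t), t*exp(-t)]
  [0, exp(-t)]

Strategy: write B = P · J · P⁻¹ where J is a Jordan canonical form, so e^{tB} = P · e^{tJ} · P⁻¹, and e^{tJ} can be computed block-by-block.

B has Jordan form
J =
  [-1,  1]
  [ 0, -1]
(up to reordering of blocks).

Per-block formulas:
  For a 2×2 Jordan block J_2(-1): exp(t · J_2(-1)) = e^(-1t)·(I + t·N), where N is the 2×2 nilpotent shift.

After assembling e^{tJ} and conjugating by P, we get:

e^{tB} =
  [exp(-t), t*exp(-t)]
  [0, exp(-t)]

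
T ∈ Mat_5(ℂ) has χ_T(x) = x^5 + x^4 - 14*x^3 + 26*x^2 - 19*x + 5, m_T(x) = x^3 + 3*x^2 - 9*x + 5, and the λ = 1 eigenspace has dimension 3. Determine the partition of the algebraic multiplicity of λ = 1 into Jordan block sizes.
Block sizes for λ = 1: [2, 1, 1]

Step 1 — from the characteristic polynomial, algebraic multiplicity of λ = 1 is 4. From dim ker(T − (1)·I) = 3, there are exactly 3 Jordan blocks for λ = 1.
Step 2 — from the minimal polynomial, the factor (x − 1)^2 tells us the largest block for λ = 1 has size 2.
Step 3 — with total size 4, 3 blocks, and largest block 2, the block sizes (in nonincreasing order) are [2, 1, 1].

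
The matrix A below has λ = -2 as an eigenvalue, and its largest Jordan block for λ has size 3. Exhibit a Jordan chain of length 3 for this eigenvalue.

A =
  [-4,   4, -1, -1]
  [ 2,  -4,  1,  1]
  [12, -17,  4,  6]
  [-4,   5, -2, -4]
A Jordan chain for λ = -2 of length 3:
v_1 = (4, 0, -10, 2)ᵀ
v_2 = (-2, 2, 12, -4)ᵀ
v_3 = (1, 0, 0, 0)ᵀ

Let N = A − (-2)·I. We want v_3 with N^3 v_3 = 0 but N^2 v_3 ≠ 0; then v_{j-1} := N · v_j for j = 3, …, 2.

Pick v_3 = (1, 0, 0, 0)ᵀ.
Then v_2 = N · v_3 = (-2, 2, 12, -4)ᵀ.
Then v_1 = N · v_2 = (4, 0, -10, 2)ᵀ.

Sanity check: (A − (-2)·I) v_1 = (0, 0, 0, 0)ᵀ = 0. ✓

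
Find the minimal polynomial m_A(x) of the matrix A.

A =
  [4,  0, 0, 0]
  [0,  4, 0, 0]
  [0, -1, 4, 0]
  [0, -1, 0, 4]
x^2 - 8*x + 16

The characteristic polynomial is χ_A(x) = (x - 4)^4, so the eigenvalues are known. The minimal polynomial is
  m_A(x) = Π_λ (x − λ)^{k_λ}
where k_λ is the size of the *largest* Jordan block for λ (equivalently, the smallest k with (A − λI)^k v = 0 for every generalised eigenvector v of λ).

  λ = 4: largest Jordan block has size 2, contributing (x − 4)^2

So m_A(x) = (x - 4)^2 = x^2 - 8*x + 16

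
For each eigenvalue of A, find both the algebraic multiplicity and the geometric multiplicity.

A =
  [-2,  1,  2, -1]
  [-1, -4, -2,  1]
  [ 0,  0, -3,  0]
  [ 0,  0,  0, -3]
λ = -3: alg = 4, geom = 3

Step 1 — factor the characteristic polynomial to read off the algebraic multiplicities:
  χ_A(x) = (x + 3)^4

Step 2 — compute geometric multiplicities via the rank-nullity identity g(λ) = n − rank(A − λI):
  rank(A − (-3)·I) = 1, so dim ker(A − (-3)·I) = n − 1 = 3

Summary:
  λ = -3: algebraic multiplicity = 4, geometric multiplicity = 3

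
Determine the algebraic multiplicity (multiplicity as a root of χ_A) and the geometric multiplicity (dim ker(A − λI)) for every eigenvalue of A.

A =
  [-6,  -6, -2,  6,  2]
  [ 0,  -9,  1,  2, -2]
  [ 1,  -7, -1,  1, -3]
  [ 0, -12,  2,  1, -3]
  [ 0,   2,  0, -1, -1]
λ = -4: alg = 3, geom = 1; λ = -2: alg = 2, geom = 1

Step 1 — factor the characteristic polynomial to read off the algebraic multiplicities:
  χ_A(x) = (x + 2)^2*(x + 4)^3

Step 2 — compute geometric multiplicities via the rank-nullity identity g(λ) = n − rank(A − λI):
  rank(A − (-4)·I) = 4, so dim ker(A − (-4)·I) = n − 4 = 1
  rank(A − (-2)·I) = 4, so dim ker(A − (-2)·I) = n − 4 = 1

Summary:
  λ = -4: algebraic multiplicity = 3, geometric multiplicity = 1
  λ = -2: algebraic multiplicity = 2, geometric multiplicity = 1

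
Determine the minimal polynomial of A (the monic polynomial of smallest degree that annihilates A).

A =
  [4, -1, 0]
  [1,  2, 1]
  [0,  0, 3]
x^3 - 9*x^2 + 27*x - 27

The characteristic polynomial is χ_A(x) = (x - 3)^3, so the eigenvalues are known. The minimal polynomial is
  m_A(x) = Π_λ (x − λ)^{k_λ}
where k_λ is the size of the *largest* Jordan block for λ (equivalently, the smallest k with (A − λI)^k v = 0 for every generalised eigenvector v of λ).

  λ = 3: largest Jordan block has size 3, contributing (x − 3)^3

So m_A(x) = (x - 3)^3 = x^3 - 9*x^2 + 27*x - 27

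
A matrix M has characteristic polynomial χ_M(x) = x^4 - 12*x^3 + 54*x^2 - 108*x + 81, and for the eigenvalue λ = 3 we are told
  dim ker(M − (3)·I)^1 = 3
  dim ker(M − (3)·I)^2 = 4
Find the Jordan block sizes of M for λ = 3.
Block sizes for λ = 3: [2, 1, 1]

From the dimensions of kernels of powers, the number of Jordan blocks of size at least j is d_j − d_{j−1} where d_j = dim ker(N^j) (with d_0 = 0). Computing the differences gives [3, 1].
The number of blocks of size exactly k is (#blocks of size ≥ k) − (#blocks of size ≥ k + 1), so the partition is: 2 block(s) of size 1, 1 block(s) of size 2.
In nonincreasing order the block sizes are [2, 1, 1].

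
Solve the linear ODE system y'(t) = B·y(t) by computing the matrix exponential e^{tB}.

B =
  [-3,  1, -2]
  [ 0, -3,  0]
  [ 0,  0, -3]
e^{tB} =
  [exp(-3*t), t*exp(-3*t), -2*t*exp(-3*t)]
  [0, exp(-3*t), 0]
  [0, 0, exp(-3*t)]

Strategy: write B = P · J · P⁻¹ where J is a Jordan canonical form, so e^{tB} = P · e^{tJ} · P⁻¹, and e^{tJ} can be computed block-by-block.

B has Jordan form
J =
  [-3,  1,  0]
  [ 0, -3,  0]
  [ 0,  0, -3]
(up to reordering of blocks).

Per-block formulas:
  For a 2×2 Jordan block J_2(-3): exp(t · J_2(-3)) = e^(-3t)·(I + t·N), where N is the 2×2 nilpotent shift.
  For a 1×1 block at λ = -3: exp(t · [-3]) = [e^(-3t)].

After assembling e^{tJ} and conjugating by P, we get:

e^{tB} =
  [exp(-3*t), t*exp(-3*t), -2*t*exp(-3*t)]
  [0, exp(-3*t), 0]
  [0, 0, exp(-3*t)]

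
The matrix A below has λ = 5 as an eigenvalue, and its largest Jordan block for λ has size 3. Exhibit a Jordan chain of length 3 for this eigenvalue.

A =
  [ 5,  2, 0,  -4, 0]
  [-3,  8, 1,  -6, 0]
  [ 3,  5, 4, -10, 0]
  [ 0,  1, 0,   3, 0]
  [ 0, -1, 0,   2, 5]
A Jordan chain for λ = 5 of length 3:
v_1 = (-6, -6, -18, -3, 3)ᵀ
v_2 = (0, -3, 3, 0, 0)ᵀ
v_3 = (1, 0, 0, 0, 0)ᵀ

Let N = A − (5)·I. We want v_3 with N^3 v_3 = 0 but N^2 v_3 ≠ 0; then v_{j-1} := N · v_j for j = 3, …, 2.

Pick v_3 = (1, 0, 0, 0, 0)ᵀ.
Then v_2 = N · v_3 = (0, -3, 3, 0, 0)ᵀ.
Then v_1 = N · v_2 = (-6, -6, -18, -3, 3)ᵀ.

Sanity check: (A − (5)·I) v_1 = (0, 0, 0, 0, 0)ᵀ = 0. ✓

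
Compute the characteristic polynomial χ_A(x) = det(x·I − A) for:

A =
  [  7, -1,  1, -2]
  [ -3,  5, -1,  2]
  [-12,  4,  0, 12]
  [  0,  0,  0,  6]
x^4 - 18*x^3 + 120*x^2 - 352*x + 384

Expanding det(x·I − A) (e.g. by cofactor expansion or by noting that A is similar to its Jordan form J, which has the same characteristic polynomial as A) gives
  χ_A(x) = x^4 - 18*x^3 + 120*x^2 - 352*x + 384
which factors as (x - 6)*(x - 4)^3. The eigenvalues (with algebraic multiplicities) are λ = 4 with multiplicity 3, λ = 6 with multiplicity 1.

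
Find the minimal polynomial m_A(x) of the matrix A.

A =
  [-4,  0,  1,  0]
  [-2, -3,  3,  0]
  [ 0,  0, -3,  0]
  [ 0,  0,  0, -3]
x^3 + 10*x^2 + 33*x + 36

The characteristic polynomial is χ_A(x) = (x + 3)^3*(x + 4), so the eigenvalues are known. The minimal polynomial is
  m_A(x) = Π_λ (x − λ)^{k_λ}
where k_λ is the size of the *largest* Jordan block for λ (equivalently, the smallest k with (A − λI)^k v = 0 for every generalised eigenvector v of λ).

  λ = -4: largest Jordan block has size 1, contributing (x + 4)
  λ = -3: largest Jordan block has size 2, contributing (x + 3)^2

So m_A(x) = (x + 3)^2*(x + 4) = x^3 + 10*x^2 + 33*x + 36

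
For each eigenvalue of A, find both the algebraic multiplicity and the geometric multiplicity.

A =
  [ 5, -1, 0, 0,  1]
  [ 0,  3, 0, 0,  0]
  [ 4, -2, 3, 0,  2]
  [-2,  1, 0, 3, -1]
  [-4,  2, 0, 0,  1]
λ = 3: alg = 5, geom = 4

Step 1 — factor the characteristic polynomial to read off the algebraic multiplicities:
  χ_A(x) = (x - 3)^5

Step 2 — compute geometric multiplicities via the rank-nullity identity g(λ) = n − rank(A − λI):
  rank(A − (3)·I) = 1, so dim ker(A − (3)·I) = n − 1 = 4

Summary:
  λ = 3: algebraic multiplicity = 5, geometric multiplicity = 4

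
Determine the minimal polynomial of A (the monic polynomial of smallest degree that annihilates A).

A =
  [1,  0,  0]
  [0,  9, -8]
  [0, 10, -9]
x^2 - 1

The characteristic polynomial is χ_A(x) = (x - 1)^2*(x + 1), so the eigenvalues are known. The minimal polynomial is
  m_A(x) = Π_λ (x − λ)^{k_λ}
where k_λ is the size of the *largest* Jordan block for λ (equivalently, the smallest k with (A − λI)^k v = 0 for every generalised eigenvector v of λ).

  λ = -1: largest Jordan block has size 1, contributing (x + 1)
  λ = 1: largest Jordan block has size 1, contributing (x − 1)

So m_A(x) = (x - 1)*(x + 1) = x^2 - 1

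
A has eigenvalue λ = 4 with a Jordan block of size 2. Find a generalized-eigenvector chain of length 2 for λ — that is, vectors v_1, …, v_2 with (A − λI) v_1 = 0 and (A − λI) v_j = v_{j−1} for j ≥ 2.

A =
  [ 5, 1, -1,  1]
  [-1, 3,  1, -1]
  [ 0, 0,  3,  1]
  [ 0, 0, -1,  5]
A Jordan chain for λ = 4 of length 2:
v_1 = (1, -1, 0, 0)ᵀ
v_2 = (1, 0, 0, 0)ᵀ

Let N = A − (4)·I. We want v_2 with N^2 v_2 = 0 but N^1 v_2 ≠ 0; then v_{j-1} := N · v_j for j = 2, …, 2.

Pick v_2 = (1, 0, 0, 0)ᵀ.
Then v_1 = N · v_2 = (1, -1, 0, 0)ᵀ.

Sanity check: (A − (4)·I) v_1 = (0, 0, 0, 0)ᵀ = 0. ✓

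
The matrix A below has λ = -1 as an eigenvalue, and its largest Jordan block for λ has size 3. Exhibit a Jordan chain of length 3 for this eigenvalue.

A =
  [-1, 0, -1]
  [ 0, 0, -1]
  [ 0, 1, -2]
A Jordan chain for λ = -1 of length 3:
v_1 = (-1, 0, 0)ᵀ
v_2 = (0, 1, 1)ᵀ
v_3 = (0, 1, 0)ᵀ

Let N = A − (-1)·I. We want v_3 with N^3 v_3 = 0 but N^2 v_3 ≠ 0; then v_{j-1} := N · v_j for j = 3, …, 2.

Pick v_3 = (0, 1, 0)ᵀ.
Then v_2 = N · v_3 = (0, 1, 1)ᵀ.
Then v_1 = N · v_2 = (-1, 0, 0)ᵀ.

Sanity check: (A − (-1)·I) v_1 = (0, 0, 0)ᵀ = 0. ✓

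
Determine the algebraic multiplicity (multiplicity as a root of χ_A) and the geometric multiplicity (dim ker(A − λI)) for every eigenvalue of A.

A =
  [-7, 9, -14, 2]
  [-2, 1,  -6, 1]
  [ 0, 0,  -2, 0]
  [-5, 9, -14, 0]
λ = -2: alg = 4, geom = 2

Step 1 — factor the characteristic polynomial to read off the algebraic multiplicities:
  χ_A(x) = (x + 2)^4

Step 2 — compute geometric multiplicities via the rank-nullity identity g(λ) = n − rank(A − λI):
  rank(A − (-2)·I) = 2, so dim ker(A − (-2)·I) = n − 2 = 2

Summary:
  λ = -2: algebraic multiplicity = 4, geometric multiplicity = 2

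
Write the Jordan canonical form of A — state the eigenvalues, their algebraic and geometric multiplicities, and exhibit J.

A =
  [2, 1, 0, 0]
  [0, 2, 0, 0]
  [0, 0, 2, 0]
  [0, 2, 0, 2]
J_2(2) ⊕ J_1(2) ⊕ J_1(2)

The characteristic polynomial is
  det(x·I − A) = x^4 - 8*x^3 + 24*x^2 - 32*x + 16 = (x - 2)^4

Eigenvalues and multiplicities (the geometric multiplicity of λ is n − rank(A − λI), which equals the number of Jordan blocks for λ):
  λ = 2: algebraic multiplicity = 4, geometric multiplicity = 3

Determining the block sizes for each eigenvalue:
  λ = 2: 3 blocks summing to 4 forces exactly one block of size 2 and the rest size 1 → block sizes [2, 1, 1]

Assembling the blocks gives a Jordan form
J =
  [2, 1, 0, 0]
  [0, 2, 0, 0]
  [0, 0, 2, 0]
  [0, 0, 0, 2]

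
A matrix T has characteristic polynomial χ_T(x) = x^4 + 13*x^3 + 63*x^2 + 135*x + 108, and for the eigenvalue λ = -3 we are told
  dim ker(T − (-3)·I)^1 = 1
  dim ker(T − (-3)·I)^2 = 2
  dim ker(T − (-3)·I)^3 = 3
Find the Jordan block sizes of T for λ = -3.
Block sizes for λ = -3: [3]

From the dimensions of kernels of powers, the number of Jordan blocks of size at least j is d_j − d_{j−1} where d_j = dim ker(N^j) (with d_0 = 0). Computing the differences gives [1, 1, 1].
The number of blocks of size exactly k is (#blocks of size ≥ k) − (#blocks of size ≥ k + 1), so the partition is: 1 block(s) of size 3.
In nonincreasing order the block sizes are [3].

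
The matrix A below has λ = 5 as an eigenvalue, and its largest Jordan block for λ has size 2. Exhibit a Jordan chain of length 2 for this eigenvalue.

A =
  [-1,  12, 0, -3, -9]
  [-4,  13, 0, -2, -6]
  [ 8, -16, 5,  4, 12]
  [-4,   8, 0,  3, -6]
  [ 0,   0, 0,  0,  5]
A Jordan chain for λ = 5 of length 2:
v_1 = (-6, -4, 8, -4, 0)ᵀ
v_2 = (1, 0, 0, 0, 0)ᵀ

Let N = A − (5)·I. We want v_2 with N^2 v_2 = 0 but N^1 v_2 ≠ 0; then v_{j-1} := N · v_j for j = 2, …, 2.

Pick v_2 = (1, 0, 0, 0, 0)ᵀ.
Then v_1 = N · v_2 = (-6, -4, 8, -4, 0)ᵀ.

Sanity check: (A − (5)·I) v_1 = (0, 0, 0, 0, 0)ᵀ = 0. ✓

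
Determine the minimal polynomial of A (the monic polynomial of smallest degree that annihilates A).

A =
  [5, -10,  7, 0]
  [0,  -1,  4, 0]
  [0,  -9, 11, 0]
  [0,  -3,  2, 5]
x^3 - 15*x^2 + 75*x - 125

The characteristic polynomial is χ_A(x) = (x - 5)^4, so the eigenvalues are known. The minimal polynomial is
  m_A(x) = Π_λ (x − λ)^{k_λ}
where k_λ is the size of the *largest* Jordan block for λ (equivalently, the smallest k with (A − λI)^k v = 0 for every generalised eigenvector v of λ).

  λ = 5: largest Jordan block has size 3, contributing (x − 5)^3

So m_A(x) = (x - 5)^3 = x^3 - 15*x^2 + 75*x - 125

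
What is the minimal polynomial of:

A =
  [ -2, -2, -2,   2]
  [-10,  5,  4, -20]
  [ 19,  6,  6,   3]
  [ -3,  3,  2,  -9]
x^4 - 19*x^2 - 6*x + 72

The characteristic polynomial is χ_A(x) = (x - 4)*(x - 2)*(x + 3)^2, so the eigenvalues are known. The minimal polynomial is
  m_A(x) = Π_λ (x − λ)^{k_λ}
where k_λ is the size of the *largest* Jordan block for λ (equivalently, the smallest k with (A − λI)^k v = 0 for every generalised eigenvector v of λ).

  λ = -3: largest Jordan block has size 2, contributing (x + 3)^2
  λ = 2: largest Jordan block has size 1, contributing (x − 2)
  λ = 4: largest Jordan block has size 1, contributing (x − 4)

So m_A(x) = (x - 4)*(x - 2)*(x + 3)^2 = x^4 - 19*x^2 - 6*x + 72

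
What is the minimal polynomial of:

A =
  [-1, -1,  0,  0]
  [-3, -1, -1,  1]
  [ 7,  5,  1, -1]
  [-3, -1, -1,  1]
x^3

The characteristic polynomial is χ_A(x) = x^4, so the eigenvalues are known. The minimal polynomial is
  m_A(x) = Π_λ (x − λ)^{k_λ}
where k_λ is the size of the *largest* Jordan block for λ (equivalently, the smallest k with (A − λI)^k v = 0 for every generalised eigenvector v of λ).

  λ = 0: largest Jordan block has size 3, contributing (x − 0)^3

So m_A(x) = x^3 = x^3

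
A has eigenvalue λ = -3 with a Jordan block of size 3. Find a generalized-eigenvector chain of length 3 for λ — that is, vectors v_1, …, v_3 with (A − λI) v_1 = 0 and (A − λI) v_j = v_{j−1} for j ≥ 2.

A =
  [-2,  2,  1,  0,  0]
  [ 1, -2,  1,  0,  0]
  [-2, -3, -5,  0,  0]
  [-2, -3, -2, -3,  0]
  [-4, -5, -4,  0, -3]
A Jordan chain for λ = -3 of length 3:
v_1 = (1, 0, -1, -1, -1)ᵀ
v_2 = (1, 1, -2, -2, -4)ᵀ
v_3 = (1, 0, 0, 0, 0)ᵀ

Let N = A − (-3)·I. We want v_3 with N^3 v_3 = 0 but N^2 v_3 ≠ 0; then v_{j-1} := N · v_j for j = 3, …, 2.

Pick v_3 = (1, 0, 0, 0, 0)ᵀ.
Then v_2 = N · v_3 = (1, 1, -2, -2, -4)ᵀ.
Then v_1 = N · v_2 = (1, 0, -1, -1, -1)ᵀ.

Sanity check: (A − (-3)·I) v_1 = (0, 0, 0, 0, 0)ᵀ = 0. ✓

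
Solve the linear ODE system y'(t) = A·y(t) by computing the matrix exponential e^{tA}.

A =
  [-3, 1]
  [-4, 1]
e^{tA} =
  [-2*t*exp(-t) + exp(-t), t*exp(-t)]
  [-4*t*exp(-t), 2*t*exp(-t) + exp(-t)]

Strategy: write A = P · J · P⁻¹ where J is a Jordan canonical form, so e^{tA} = P · e^{tJ} · P⁻¹, and e^{tJ} can be computed block-by-block.

A has Jordan form
J =
  [-1,  1]
  [ 0, -1]
(up to reordering of blocks).

Per-block formulas:
  For a 2×2 Jordan block J_2(-1): exp(t · J_2(-1)) = e^(-1t)·(I + t·N), where N is the 2×2 nilpotent shift.

After assembling e^{tJ} and conjugating by P, we get:

e^{tA} =
  [-2*t*exp(-t) + exp(-t), t*exp(-t)]
  [-4*t*exp(-t), 2*t*exp(-t) + exp(-t)]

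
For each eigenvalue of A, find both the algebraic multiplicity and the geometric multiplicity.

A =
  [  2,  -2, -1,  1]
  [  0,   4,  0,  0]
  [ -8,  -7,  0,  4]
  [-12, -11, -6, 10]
λ = 4: alg = 4, geom = 2

Step 1 — factor the characteristic polynomial to read off the algebraic multiplicities:
  χ_A(x) = (x - 4)^4

Step 2 — compute geometric multiplicities via the rank-nullity identity g(λ) = n − rank(A − λI):
  rank(A − (4)·I) = 2, so dim ker(A − (4)·I) = n − 2 = 2

Summary:
  λ = 4: algebraic multiplicity = 4, geometric multiplicity = 2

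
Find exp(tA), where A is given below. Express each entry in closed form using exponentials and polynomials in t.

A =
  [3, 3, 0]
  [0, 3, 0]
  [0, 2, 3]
e^{tA} =
  [exp(3*t), 3*t*exp(3*t), 0]
  [0, exp(3*t), 0]
  [0, 2*t*exp(3*t), exp(3*t)]

Strategy: write A = P · J · P⁻¹ where J is a Jordan canonical form, so e^{tA} = P · e^{tJ} · P⁻¹, and e^{tJ} can be computed block-by-block.

A has Jordan form
J =
  [3, 1, 0]
  [0, 3, 0]
  [0, 0, 3]
(up to reordering of blocks).

Per-block formulas:
  For a 2×2 Jordan block J_2(3): exp(t · J_2(3)) = e^(3t)·(I + t·N), where N is the 2×2 nilpotent shift.
  For a 1×1 block at λ = 3: exp(t · [3]) = [e^(3t)].

After assembling e^{tJ} and conjugating by P, we get:

e^{tA} =
  [exp(3*t), 3*t*exp(3*t), 0]
  [0, exp(3*t), 0]
  [0, 2*t*exp(3*t), exp(3*t)]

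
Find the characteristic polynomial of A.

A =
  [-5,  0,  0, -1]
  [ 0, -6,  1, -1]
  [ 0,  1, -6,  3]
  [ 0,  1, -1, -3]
x^4 + 20*x^3 + 150*x^2 + 500*x + 625

Expanding det(x·I − A) (e.g. by cofactor expansion or by noting that A is similar to its Jordan form J, which has the same characteristic polynomial as A) gives
  χ_A(x) = x^4 + 20*x^3 + 150*x^2 + 500*x + 625
which factors as (x + 5)^4. The eigenvalues (with algebraic multiplicities) are λ = -5 with multiplicity 4.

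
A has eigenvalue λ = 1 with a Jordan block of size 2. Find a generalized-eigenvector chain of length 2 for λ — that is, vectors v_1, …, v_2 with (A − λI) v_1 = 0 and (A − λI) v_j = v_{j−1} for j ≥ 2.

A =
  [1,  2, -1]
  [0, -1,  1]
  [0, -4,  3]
A Jordan chain for λ = 1 of length 2:
v_1 = (2, -2, -4)ᵀ
v_2 = (0, 1, 0)ᵀ

Let N = A − (1)·I. We want v_2 with N^2 v_2 = 0 but N^1 v_2 ≠ 0; then v_{j-1} := N · v_j for j = 2, …, 2.

Pick v_2 = (0, 1, 0)ᵀ.
Then v_1 = N · v_2 = (2, -2, -4)ᵀ.

Sanity check: (A − (1)·I) v_1 = (0, 0, 0)ᵀ = 0. ✓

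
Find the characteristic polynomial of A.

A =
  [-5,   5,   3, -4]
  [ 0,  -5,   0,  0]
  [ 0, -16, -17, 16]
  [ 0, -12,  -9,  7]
x^4 + 20*x^3 + 150*x^2 + 500*x + 625

Expanding det(x·I − A) (e.g. by cofactor expansion or by noting that A is similar to its Jordan form J, which has the same characteristic polynomial as A) gives
  χ_A(x) = x^4 + 20*x^3 + 150*x^2 + 500*x + 625
which factors as (x + 5)^4. The eigenvalues (with algebraic multiplicities) are λ = -5 with multiplicity 4.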